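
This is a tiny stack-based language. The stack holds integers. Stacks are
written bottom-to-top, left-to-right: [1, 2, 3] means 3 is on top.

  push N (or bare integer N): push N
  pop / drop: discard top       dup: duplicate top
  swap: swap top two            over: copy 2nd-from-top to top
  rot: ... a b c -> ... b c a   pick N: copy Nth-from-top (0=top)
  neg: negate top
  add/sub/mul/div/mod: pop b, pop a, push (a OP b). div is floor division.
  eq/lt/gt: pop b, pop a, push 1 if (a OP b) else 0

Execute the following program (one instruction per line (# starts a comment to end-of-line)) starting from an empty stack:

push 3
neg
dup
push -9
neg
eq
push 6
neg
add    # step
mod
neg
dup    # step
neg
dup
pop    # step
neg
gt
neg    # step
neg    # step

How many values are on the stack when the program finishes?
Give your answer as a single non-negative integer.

After 'push 3': stack = [3] (depth 1)
After 'neg': stack = [-3] (depth 1)
After 'dup': stack = [-3, -3] (depth 2)
After 'push -9': stack = [-3, -3, -9] (depth 3)
After 'neg': stack = [-3, -3, 9] (depth 3)
After 'eq': stack = [-3, 0] (depth 2)
After 'push 6': stack = [-3, 0, 6] (depth 3)
After 'neg': stack = [-3, 0, -6] (depth 3)
After 'add': stack = [-3, -6] (depth 2)
After 'mod': stack = [-3] (depth 1)
After 'neg': stack = [3] (depth 1)
After 'dup': stack = [3, 3] (depth 2)
After 'neg': stack = [3, -3] (depth 2)
After 'dup': stack = [3, -3, -3] (depth 3)
After 'pop': stack = [3, -3] (depth 2)
After 'neg': stack = [3, 3] (depth 2)
After 'gt': stack = [0] (depth 1)
After 'neg': stack = [0] (depth 1)
After 'neg': stack = [0] (depth 1)

Answer: 1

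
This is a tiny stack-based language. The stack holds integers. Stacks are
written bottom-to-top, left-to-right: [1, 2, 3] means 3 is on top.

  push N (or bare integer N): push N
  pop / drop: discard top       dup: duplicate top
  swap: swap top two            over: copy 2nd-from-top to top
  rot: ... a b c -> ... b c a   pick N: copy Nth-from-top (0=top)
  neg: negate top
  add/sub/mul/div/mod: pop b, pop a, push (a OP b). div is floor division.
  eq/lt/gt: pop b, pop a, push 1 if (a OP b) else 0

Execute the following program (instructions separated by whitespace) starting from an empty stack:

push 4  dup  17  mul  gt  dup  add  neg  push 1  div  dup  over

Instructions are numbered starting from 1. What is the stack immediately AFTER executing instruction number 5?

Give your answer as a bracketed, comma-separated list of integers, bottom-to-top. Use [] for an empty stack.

Step 1 ('push 4'): [4]
Step 2 ('dup'): [4, 4]
Step 3 ('17'): [4, 4, 17]
Step 4 ('mul'): [4, 68]
Step 5 ('gt'): [0]

Answer: [0]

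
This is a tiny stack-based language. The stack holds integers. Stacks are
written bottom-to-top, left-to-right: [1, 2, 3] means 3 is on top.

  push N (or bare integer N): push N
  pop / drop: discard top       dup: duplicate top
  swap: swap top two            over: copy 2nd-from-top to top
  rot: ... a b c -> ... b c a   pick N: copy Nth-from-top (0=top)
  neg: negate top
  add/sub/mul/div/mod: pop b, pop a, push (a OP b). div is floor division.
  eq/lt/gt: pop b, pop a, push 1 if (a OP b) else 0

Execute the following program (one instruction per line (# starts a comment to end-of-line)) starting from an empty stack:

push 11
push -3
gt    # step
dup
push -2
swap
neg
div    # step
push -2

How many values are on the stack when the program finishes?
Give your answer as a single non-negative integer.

Answer: 3

Derivation:
After 'push 11': stack = [11] (depth 1)
After 'push -3': stack = [11, -3] (depth 2)
After 'gt': stack = [1] (depth 1)
After 'dup': stack = [1, 1] (depth 2)
After 'push -2': stack = [1, 1, -2] (depth 3)
After 'swap': stack = [1, -2, 1] (depth 3)
After 'neg': stack = [1, -2, -1] (depth 3)
After 'div': stack = [1, 2] (depth 2)
After 'push -2': stack = [1, 2, -2] (depth 3)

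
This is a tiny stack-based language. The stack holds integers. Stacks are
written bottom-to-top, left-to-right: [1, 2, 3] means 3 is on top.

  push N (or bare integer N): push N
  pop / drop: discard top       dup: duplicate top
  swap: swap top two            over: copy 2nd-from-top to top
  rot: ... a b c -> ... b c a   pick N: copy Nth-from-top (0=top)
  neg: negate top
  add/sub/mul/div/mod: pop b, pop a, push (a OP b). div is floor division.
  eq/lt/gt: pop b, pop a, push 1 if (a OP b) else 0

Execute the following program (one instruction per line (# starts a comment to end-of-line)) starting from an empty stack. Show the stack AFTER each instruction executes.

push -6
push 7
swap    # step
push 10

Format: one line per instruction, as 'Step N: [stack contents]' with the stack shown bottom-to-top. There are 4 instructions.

Step 1: [-6]
Step 2: [-6, 7]
Step 3: [7, -6]
Step 4: [7, -6, 10]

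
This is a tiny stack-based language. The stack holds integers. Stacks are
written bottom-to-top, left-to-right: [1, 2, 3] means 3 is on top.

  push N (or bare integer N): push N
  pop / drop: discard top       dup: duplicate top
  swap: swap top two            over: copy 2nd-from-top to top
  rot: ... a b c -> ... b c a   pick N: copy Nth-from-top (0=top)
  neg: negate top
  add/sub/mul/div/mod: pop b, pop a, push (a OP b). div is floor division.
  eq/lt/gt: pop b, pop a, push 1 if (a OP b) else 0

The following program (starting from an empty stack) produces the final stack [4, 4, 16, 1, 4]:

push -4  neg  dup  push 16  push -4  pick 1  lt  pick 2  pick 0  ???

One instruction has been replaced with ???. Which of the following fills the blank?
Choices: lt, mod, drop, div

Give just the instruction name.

Answer: drop

Derivation:
Stack before ???: [4, 4, 16, 1, 4, 4]
Stack after ???:  [4, 4, 16, 1, 4]
Checking each choice:
  lt: produces [4, 4, 16, 1, 0]
  mod: produces [4, 4, 16, 1, 0]
  drop: MATCH
  div: produces [4, 4, 16, 1, 1]


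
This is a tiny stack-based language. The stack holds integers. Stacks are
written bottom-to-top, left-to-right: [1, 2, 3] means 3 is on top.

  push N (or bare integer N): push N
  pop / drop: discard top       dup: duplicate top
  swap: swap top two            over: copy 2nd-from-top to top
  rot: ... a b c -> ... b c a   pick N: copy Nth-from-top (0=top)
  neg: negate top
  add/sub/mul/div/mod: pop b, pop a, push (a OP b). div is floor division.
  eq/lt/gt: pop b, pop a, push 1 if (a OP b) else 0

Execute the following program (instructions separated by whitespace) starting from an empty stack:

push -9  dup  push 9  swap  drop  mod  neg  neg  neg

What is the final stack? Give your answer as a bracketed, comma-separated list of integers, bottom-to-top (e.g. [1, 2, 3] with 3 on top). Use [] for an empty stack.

Answer: [0]

Derivation:
After 'push -9': [-9]
After 'dup': [-9, -9]
After 'push 9': [-9, -9, 9]
After 'swap': [-9, 9, -9]
After 'drop': [-9, 9]
After 'mod': [0]
After 'neg': [0]
After 'neg': [0]
After 'neg': [0]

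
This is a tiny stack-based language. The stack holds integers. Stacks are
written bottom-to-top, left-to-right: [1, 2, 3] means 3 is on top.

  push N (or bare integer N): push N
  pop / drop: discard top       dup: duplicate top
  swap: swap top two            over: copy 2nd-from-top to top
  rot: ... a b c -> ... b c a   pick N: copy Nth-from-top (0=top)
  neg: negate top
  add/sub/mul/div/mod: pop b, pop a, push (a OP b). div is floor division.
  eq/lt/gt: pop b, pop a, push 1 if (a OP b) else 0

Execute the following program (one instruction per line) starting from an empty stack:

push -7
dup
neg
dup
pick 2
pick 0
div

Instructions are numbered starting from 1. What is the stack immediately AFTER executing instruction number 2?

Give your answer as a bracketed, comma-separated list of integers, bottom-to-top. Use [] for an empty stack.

Answer: [-7, -7]

Derivation:
Step 1 ('push -7'): [-7]
Step 2 ('dup'): [-7, -7]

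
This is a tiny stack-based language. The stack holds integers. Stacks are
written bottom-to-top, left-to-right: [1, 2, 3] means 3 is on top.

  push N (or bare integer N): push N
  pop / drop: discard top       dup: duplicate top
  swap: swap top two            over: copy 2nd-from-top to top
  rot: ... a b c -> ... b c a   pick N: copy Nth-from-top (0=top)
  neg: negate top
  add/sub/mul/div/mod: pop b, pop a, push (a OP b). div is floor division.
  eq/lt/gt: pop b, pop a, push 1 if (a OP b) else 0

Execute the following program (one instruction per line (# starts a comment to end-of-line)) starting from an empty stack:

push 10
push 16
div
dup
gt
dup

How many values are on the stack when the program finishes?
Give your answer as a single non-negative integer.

After 'push 10': stack = [10] (depth 1)
After 'push 16': stack = [10, 16] (depth 2)
After 'div': stack = [0] (depth 1)
After 'dup': stack = [0, 0] (depth 2)
After 'gt': stack = [0] (depth 1)
After 'dup': stack = [0, 0] (depth 2)

Answer: 2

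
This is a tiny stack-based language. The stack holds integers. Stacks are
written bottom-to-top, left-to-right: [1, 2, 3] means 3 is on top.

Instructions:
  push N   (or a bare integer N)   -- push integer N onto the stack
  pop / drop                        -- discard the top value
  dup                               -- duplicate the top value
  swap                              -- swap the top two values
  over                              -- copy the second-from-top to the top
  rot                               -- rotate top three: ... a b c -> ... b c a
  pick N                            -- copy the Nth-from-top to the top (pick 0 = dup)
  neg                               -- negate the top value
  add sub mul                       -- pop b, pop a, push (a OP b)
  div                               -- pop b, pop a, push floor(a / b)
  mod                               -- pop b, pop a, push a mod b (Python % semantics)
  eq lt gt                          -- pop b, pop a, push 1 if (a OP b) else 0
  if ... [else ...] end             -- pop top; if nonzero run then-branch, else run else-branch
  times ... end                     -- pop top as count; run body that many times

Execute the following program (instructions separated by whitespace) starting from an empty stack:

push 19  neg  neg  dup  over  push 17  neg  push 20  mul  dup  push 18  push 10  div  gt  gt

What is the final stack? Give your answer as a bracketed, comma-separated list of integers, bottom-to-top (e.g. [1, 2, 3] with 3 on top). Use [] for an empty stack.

Answer: [19, 19, 19, 0]

Derivation:
After 'push 19': [19]
After 'neg': [-19]
After 'neg': [19]
After 'dup': [19, 19]
After 'over': [19, 19, 19]
After 'push 17': [19, 19, 19, 17]
After 'neg': [19, 19, 19, -17]
After 'push 20': [19, 19, 19, -17, 20]
After 'mul': [19, 19, 19, -340]
After 'dup': [19, 19, 19, -340, -340]
After 'push 18': [19, 19, 19, -340, -340, 18]
After 'push 10': [19, 19, 19, -340, -340, 18, 10]
After 'div': [19, 19, 19, -340, -340, 1]
After 'gt': [19, 19, 19, -340, 0]
After 'gt': [19, 19, 19, 0]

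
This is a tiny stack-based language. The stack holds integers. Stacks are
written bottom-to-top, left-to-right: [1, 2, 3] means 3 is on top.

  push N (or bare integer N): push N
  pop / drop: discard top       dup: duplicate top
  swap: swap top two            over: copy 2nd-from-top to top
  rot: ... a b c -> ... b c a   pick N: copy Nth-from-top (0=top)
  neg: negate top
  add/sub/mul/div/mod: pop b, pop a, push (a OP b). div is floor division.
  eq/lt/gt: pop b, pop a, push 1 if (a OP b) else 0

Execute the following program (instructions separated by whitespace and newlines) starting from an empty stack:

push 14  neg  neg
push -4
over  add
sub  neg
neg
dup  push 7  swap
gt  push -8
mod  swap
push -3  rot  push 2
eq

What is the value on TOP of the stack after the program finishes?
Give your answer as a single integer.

Answer: 0

Derivation:
After 'push 14': [14]
After 'neg': [-14]
After 'neg': [14]
After 'push -4': [14, -4]
After 'over': [14, -4, 14]
After 'add': [14, 10]
After 'sub': [4]
After 'neg': [-4]
After 'neg': [4]
After 'dup': [4, 4]
After 'push 7': [4, 4, 7]
After 'swap': [4, 7, 4]
After 'gt': [4, 1]
After 'push -8': [4, 1, -8]
After 'mod': [4, -7]
After 'swap': [-7, 4]
After 'push -3': [-7, 4, -3]
After 'rot': [4, -3, -7]
After 'push 2': [4, -3, -7, 2]
After 'eq': [4, -3, 0]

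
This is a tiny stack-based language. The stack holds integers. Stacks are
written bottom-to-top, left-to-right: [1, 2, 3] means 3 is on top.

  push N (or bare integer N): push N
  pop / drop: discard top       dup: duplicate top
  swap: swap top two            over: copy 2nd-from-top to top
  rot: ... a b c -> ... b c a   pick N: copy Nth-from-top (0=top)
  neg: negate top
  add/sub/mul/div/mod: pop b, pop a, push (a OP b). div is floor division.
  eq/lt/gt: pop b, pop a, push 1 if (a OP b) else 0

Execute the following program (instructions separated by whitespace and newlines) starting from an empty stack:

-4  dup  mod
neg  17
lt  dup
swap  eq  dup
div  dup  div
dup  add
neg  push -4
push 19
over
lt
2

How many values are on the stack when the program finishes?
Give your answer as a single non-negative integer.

After 'push -4': stack = [-4] (depth 1)
After 'dup': stack = [-4, -4] (depth 2)
After 'mod': stack = [0] (depth 1)
After 'neg': stack = [0] (depth 1)
After 'push 17': stack = [0, 17] (depth 2)
After 'lt': stack = [1] (depth 1)
After 'dup': stack = [1, 1] (depth 2)
After 'swap': stack = [1, 1] (depth 2)
After 'eq': stack = [1] (depth 1)
After 'dup': stack = [1, 1] (depth 2)
  ...
After 'dup': stack = [1, 1] (depth 2)
After 'div': stack = [1] (depth 1)
After 'dup': stack = [1, 1] (depth 2)
After 'add': stack = [2] (depth 1)
After 'neg': stack = [-2] (depth 1)
After 'push -4': stack = [-2, -4] (depth 2)
After 'push 19': stack = [-2, -4, 19] (depth 3)
After 'over': stack = [-2, -4, 19, -4] (depth 4)
After 'lt': stack = [-2, -4, 0] (depth 3)
After 'push 2': stack = [-2, -4, 0, 2] (depth 4)

Answer: 4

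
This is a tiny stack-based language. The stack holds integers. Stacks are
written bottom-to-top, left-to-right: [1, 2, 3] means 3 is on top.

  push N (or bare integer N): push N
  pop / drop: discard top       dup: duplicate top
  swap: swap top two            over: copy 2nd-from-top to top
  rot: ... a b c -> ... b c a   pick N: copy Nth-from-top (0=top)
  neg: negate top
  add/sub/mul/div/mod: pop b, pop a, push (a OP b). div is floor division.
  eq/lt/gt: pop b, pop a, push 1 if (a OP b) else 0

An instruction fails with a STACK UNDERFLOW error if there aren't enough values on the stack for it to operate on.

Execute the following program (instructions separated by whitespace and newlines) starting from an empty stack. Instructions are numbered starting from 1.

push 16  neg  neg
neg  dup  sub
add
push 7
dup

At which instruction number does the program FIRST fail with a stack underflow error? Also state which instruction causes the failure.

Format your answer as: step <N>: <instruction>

Step 1 ('push 16'): stack = [16], depth = 1
Step 2 ('neg'): stack = [-16], depth = 1
Step 3 ('neg'): stack = [16], depth = 1
Step 4 ('neg'): stack = [-16], depth = 1
Step 5 ('dup'): stack = [-16, -16], depth = 2
Step 6 ('sub'): stack = [0], depth = 1
Step 7 ('add'): needs 2 value(s) but depth is 1 — STACK UNDERFLOW

Answer: step 7: add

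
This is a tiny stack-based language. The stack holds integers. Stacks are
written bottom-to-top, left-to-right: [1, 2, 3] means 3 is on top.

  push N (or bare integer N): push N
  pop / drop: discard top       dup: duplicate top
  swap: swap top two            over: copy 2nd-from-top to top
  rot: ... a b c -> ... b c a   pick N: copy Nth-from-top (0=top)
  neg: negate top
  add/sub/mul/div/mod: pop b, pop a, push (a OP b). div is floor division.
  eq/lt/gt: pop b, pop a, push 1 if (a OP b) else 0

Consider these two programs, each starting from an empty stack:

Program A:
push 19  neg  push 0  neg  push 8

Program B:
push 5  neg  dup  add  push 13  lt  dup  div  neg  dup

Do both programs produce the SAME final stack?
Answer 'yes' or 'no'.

Program A trace:
  After 'push 19': [19]
  After 'neg': [-19]
  After 'push 0': [-19, 0]
  After 'neg': [-19, 0]
  After 'push 8': [-19, 0, 8]
Program A final stack: [-19, 0, 8]

Program B trace:
  After 'push 5': [5]
  After 'neg': [-5]
  After 'dup': [-5, -5]
  After 'add': [-10]
  After 'push 13': [-10, 13]
  After 'lt': [1]
  After 'dup': [1, 1]
  After 'div': [1]
  After 'neg': [-1]
  After 'dup': [-1, -1]
Program B final stack: [-1, -1]
Same: no

Answer: no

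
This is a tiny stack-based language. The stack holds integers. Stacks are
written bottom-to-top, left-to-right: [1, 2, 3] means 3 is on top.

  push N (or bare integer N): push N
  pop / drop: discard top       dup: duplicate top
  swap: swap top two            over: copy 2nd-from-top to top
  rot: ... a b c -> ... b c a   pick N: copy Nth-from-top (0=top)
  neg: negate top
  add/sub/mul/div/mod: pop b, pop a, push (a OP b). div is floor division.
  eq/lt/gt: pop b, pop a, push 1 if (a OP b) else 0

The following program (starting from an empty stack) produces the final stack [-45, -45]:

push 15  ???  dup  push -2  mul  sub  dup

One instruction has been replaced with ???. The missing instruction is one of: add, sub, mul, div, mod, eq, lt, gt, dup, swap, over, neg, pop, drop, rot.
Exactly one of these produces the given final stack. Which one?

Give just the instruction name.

Answer: neg

Derivation:
Stack before ???: [15]
Stack after ???:  [-15]
The instruction that transforms [15] -> [-15] is: neg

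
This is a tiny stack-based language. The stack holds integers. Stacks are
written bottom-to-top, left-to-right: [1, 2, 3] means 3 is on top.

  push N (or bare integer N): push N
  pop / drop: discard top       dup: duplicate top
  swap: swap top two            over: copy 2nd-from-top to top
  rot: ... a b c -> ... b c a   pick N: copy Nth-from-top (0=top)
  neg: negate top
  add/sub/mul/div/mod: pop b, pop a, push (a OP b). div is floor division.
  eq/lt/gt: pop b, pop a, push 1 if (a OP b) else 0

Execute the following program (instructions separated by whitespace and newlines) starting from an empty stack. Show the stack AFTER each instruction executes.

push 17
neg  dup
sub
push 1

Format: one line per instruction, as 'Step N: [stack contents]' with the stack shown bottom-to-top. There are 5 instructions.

Step 1: [17]
Step 2: [-17]
Step 3: [-17, -17]
Step 4: [0]
Step 5: [0, 1]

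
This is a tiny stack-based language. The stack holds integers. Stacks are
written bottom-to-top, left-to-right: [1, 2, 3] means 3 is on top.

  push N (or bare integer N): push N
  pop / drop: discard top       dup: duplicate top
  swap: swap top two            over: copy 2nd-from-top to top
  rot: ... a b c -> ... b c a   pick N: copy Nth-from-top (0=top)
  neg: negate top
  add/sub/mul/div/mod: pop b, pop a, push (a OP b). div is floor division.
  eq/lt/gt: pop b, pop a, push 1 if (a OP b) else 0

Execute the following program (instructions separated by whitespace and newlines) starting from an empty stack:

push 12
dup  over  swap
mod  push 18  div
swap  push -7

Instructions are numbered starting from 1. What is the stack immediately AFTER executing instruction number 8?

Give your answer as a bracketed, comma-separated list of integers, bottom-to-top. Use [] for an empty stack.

Answer: [0, 12]

Derivation:
Step 1 ('push 12'): [12]
Step 2 ('dup'): [12, 12]
Step 3 ('over'): [12, 12, 12]
Step 4 ('swap'): [12, 12, 12]
Step 5 ('mod'): [12, 0]
Step 6 ('push 18'): [12, 0, 18]
Step 7 ('div'): [12, 0]
Step 8 ('swap'): [0, 12]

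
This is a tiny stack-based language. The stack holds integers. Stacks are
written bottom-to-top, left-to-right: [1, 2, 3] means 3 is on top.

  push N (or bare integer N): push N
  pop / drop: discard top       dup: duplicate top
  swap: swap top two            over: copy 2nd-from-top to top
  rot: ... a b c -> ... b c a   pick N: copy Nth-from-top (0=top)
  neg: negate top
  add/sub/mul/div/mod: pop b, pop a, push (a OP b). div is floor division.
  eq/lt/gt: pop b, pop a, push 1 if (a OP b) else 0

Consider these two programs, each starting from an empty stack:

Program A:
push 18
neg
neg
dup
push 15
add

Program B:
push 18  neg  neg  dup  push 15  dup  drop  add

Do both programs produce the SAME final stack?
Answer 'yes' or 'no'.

Program A trace:
  After 'push 18': [18]
  After 'neg': [-18]
  After 'neg': [18]
  After 'dup': [18, 18]
  After 'push 15': [18, 18, 15]
  After 'add': [18, 33]
Program A final stack: [18, 33]

Program B trace:
  After 'push 18': [18]
  After 'neg': [-18]
  After 'neg': [18]
  After 'dup': [18, 18]
  After 'push 15': [18, 18, 15]
  After 'dup': [18, 18, 15, 15]
  After 'drop': [18, 18, 15]
  After 'add': [18, 33]
Program B final stack: [18, 33]
Same: yes

Answer: yes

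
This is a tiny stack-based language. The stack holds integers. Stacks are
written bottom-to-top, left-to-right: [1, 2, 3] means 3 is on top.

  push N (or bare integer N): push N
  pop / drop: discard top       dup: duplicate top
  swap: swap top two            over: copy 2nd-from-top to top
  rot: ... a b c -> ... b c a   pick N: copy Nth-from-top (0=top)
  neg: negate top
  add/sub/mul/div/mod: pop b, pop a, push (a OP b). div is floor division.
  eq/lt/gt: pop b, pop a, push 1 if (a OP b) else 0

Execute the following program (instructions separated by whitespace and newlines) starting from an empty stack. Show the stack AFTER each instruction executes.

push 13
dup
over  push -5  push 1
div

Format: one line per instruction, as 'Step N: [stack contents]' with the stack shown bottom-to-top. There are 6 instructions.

Step 1: [13]
Step 2: [13, 13]
Step 3: [13, 13, 13]
Step 4: [13, 13, 13, -5]
Step 5: [13, 13, 13, -5, 1]
Step 6: [13, 13, 13, -5]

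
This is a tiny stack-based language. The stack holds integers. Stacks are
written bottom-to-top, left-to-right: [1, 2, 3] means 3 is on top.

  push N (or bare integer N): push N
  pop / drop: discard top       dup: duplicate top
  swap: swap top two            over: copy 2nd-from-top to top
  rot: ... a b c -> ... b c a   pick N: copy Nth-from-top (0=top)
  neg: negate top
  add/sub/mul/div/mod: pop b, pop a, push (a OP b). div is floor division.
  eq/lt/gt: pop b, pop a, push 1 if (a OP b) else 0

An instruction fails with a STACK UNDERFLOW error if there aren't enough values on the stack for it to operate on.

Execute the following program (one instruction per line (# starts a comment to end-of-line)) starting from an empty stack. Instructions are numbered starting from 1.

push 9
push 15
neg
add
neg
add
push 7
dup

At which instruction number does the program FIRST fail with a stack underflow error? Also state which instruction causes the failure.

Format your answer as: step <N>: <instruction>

Step 1 ('push 9'): stack = [9], depth = 1
Step 2 ('push 15'): stack = [9, 15], depth = 2
Step 3 ('neg'): stack = [9, -15], depth = 2
Step 4 ('add'): stack = [-6], depth = 1
Step 5 ('neg'): stack = [6], depth = 1
Step 6 ('add'): needs 2 value(s) but depth is 1 — STACK UNDERFLOW

Answer: step 6: add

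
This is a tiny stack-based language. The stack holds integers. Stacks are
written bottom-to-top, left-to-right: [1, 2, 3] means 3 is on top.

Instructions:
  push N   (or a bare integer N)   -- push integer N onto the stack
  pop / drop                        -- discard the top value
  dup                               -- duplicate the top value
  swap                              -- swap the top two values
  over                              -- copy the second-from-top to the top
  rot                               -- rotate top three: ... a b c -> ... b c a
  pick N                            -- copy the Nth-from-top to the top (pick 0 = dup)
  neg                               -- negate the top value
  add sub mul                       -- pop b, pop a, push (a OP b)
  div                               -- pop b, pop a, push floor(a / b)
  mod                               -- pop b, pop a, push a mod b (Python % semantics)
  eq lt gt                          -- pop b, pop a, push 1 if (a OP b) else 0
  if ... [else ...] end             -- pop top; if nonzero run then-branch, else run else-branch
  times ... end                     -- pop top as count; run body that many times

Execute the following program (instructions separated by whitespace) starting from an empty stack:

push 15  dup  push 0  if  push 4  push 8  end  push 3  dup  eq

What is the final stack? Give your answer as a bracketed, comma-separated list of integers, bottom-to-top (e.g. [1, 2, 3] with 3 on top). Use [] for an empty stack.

After 'push 15': [15]
After 'dup': [15, 15]
After 'push 0': [15, 15, 0]
After 'if': [15, 15]
After 'push 3': [15, 15, 3]
After 'dup': [15, 15, 3, 3]
After 'eq': [15, 15, 1]

Answer: [15, 15, 1]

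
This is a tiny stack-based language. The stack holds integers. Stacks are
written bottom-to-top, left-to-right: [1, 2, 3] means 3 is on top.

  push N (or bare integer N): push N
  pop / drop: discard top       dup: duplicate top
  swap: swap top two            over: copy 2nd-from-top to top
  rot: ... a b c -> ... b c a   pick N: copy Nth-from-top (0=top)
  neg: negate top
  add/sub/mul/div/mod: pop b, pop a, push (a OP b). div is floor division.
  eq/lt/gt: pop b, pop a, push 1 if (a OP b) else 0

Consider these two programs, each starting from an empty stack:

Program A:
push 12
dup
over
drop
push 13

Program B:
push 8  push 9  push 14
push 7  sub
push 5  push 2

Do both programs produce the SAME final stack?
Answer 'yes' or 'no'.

Answer: no

Derivation:
Program A trace:
  After 'push 12': [12]
  After 'dup': [12, 12]
  After 'over': [12, 12, 12]
  After 'drop': [12, 12]
  After 'push 13': [12, 12, 13]
Program A final stack: [12, 12, 13]

Program B trace:
  After 'push 8': [8]
  After 'push 9': [8, 9]
  After 'push 14': [8, 9, 14]
  After 'push 7': [8, 9, 14, 7]
  After 'sub': [8, 9, 7]
  After 'push 5': [8, 9, 7, 5]
  After 'push 2': [8, 9, 7, 5, 2]
Program B final stack: [8, 9, 7, 5, 2]
Same: no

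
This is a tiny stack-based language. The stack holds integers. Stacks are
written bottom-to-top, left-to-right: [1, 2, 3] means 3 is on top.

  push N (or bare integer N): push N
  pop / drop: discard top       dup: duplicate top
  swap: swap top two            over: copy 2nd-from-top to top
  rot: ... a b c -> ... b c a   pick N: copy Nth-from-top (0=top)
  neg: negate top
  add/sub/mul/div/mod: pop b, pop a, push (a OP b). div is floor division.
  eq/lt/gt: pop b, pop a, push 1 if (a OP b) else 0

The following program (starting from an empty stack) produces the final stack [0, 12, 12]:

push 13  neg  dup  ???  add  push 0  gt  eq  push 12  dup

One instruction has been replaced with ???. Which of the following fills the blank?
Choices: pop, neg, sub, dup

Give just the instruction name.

Stack before ???: [-13, -13]
Stack after ???:  [-13, -13, -13]
Checking each choice:
  pop: stack underflow (need 2, have 1)
  neg: stack underflow (need 2, have 1)
  sub: stack underflow (need 2, have 1)
  dup: MATCH


Answer: dup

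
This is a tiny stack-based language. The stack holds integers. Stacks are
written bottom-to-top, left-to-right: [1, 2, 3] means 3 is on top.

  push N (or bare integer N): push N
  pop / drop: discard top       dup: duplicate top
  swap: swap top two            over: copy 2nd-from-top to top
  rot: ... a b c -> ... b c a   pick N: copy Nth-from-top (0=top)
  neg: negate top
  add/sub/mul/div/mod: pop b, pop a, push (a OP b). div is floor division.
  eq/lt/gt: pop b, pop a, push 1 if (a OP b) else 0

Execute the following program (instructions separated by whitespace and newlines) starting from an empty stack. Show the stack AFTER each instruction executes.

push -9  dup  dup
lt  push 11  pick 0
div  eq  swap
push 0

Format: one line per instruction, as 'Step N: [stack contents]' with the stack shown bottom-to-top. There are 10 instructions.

Step 1: [-9]
Step 2: [-9, -9]
Step 3: [-9, -9, -9]
Step 4: [-9, 0]
Step 5: [-9, 0, 11]
Step 6: [-9, 0, 11, 11]
Step 7: [-9, 0, 1]
Step 8: [-9, 0]
Step 9: [0, -9]
Step 10: [0, -9, 0]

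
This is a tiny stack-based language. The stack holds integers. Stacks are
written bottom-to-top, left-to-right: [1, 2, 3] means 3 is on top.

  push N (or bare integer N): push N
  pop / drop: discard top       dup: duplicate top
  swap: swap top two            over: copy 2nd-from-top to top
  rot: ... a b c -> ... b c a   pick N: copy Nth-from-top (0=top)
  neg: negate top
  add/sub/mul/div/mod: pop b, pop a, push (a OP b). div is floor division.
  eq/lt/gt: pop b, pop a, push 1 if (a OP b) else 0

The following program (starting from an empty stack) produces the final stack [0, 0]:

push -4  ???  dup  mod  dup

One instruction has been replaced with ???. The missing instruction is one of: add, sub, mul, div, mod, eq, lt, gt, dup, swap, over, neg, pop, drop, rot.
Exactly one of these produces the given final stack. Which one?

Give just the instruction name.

Answer: neg

Derivation:
Stack before ???: [-4]
Stack after ???:  [4]
The instruction that transforms [-4] -> [4] is: neg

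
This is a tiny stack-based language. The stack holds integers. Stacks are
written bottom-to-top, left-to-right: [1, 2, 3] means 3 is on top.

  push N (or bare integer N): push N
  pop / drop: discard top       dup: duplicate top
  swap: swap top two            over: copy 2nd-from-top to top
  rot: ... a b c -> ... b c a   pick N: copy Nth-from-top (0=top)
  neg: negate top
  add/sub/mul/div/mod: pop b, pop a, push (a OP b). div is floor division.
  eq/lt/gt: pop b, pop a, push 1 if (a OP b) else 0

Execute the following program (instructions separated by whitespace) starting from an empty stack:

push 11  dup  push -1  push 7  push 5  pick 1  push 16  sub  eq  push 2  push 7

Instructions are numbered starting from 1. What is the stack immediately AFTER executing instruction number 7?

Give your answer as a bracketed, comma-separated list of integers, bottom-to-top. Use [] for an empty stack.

Step 1 ('push 11'): [11]
Step 2 ('dup'): [11, 11]
Step 3 ('push -1'): [11, 11, -1]
Step 4 ('push 7'): [11, 11, -1, 7]
Step 5 ('push 5'): [11, 11, -1, 7, 5]
Step 6 ('pick 1'): [11, 11, -1, 7, 5, 7]
Step 7 ('push 16'): [11, 11, -1, 7, 5, 7, 16]

Answer: [11, 11, -1, 7, 5, 7, 16]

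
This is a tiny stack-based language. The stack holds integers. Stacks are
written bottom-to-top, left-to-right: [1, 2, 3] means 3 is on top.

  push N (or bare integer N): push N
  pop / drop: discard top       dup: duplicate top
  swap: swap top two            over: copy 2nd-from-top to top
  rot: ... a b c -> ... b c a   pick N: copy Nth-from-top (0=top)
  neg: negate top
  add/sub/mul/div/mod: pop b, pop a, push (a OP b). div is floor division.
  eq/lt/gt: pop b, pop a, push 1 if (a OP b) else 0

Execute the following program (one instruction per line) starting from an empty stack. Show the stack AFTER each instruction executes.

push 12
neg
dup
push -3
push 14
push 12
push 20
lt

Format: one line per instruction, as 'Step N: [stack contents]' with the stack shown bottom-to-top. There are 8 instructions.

Step 1: [12]
Step 2: [-12]
Step 3: [-12, -12]
Step 4: [-12, -12, -3]
Step 5: [-12, -12, -3, 14]
Step 6: [-12, -12, -3, 14, 12]
Step 7: [-12, -12, -3, 14, 12, 20]
Step 8: [-12, -12, -3, 14, 1]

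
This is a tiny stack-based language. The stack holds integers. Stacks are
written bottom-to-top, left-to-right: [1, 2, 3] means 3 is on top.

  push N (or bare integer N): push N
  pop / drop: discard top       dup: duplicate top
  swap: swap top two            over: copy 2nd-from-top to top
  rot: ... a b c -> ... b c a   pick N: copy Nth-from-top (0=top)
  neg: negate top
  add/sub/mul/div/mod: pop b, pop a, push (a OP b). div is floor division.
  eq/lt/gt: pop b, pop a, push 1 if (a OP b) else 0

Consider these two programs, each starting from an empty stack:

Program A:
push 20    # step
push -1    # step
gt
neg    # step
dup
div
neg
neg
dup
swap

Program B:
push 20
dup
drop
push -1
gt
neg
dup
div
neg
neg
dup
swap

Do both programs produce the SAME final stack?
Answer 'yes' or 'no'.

Answer: yes

Derivation:
Program A trace:
  After 'push 20': [20]
  After 'push -1': [20, -1]
  After 'gt': [1]
  After 'neg': [-1]
  After 'dup': [-1, -1]
  After 'div': [1]
  After 'neg': [-1]
  After 'neg': [1]
  After 'dup': [1, 1]
  After 'swap': [1, 1]
Program A final stack: [1, 1]

Program B trace:
  After 'push 20': [20]
  After 'dup': [20, 20]
  After 'drop': [20]
  After 'push -1': [20, -1]
  After 'gt': [1]
  After 'neg': [-1]
  After 'dup': [-1, -1]
  After 'div': [1]
  After 'neg': [-1]
  After 'neg': [1]
  After 'dup': [1, 1]
  After 'swap': [1, 1]
Program B final stack: [1, 1]
Same: yes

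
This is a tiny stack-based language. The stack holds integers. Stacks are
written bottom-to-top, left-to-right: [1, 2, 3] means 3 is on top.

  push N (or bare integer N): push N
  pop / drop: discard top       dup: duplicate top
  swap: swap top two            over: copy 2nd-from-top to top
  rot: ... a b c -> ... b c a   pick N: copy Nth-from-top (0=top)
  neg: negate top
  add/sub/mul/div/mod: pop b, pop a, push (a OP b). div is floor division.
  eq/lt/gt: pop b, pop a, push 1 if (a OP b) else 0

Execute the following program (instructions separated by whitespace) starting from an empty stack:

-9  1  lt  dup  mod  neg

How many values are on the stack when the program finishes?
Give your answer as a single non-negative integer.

Answer: 1

Derivation:
After 'push -9': stack = [-9] (depth 1)
After 'push 1': stack = [-9, 1] (depth 2)
After 'lt': stack = [1] (depth 1)
After 'dup': stack = [1, 1] (depth 2)
After 'mod': stack = [0] (depth 1)
After 'neg': stack = [0] (depth 1)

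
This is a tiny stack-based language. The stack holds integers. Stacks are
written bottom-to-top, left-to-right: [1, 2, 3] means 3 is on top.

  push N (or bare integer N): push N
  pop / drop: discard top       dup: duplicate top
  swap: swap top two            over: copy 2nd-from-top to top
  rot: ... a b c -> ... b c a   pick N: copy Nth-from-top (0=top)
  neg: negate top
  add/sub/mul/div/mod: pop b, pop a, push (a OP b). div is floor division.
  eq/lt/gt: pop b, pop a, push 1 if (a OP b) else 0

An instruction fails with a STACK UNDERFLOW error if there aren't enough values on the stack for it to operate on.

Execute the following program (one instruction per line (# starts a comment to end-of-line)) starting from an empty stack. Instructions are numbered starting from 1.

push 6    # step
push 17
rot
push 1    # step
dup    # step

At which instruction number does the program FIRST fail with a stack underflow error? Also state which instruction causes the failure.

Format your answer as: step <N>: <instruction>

Answer: step 3: rot

Derivation:
Step 1 ('push 6'): stack = [6], depth = 1
Step 2 ('push 17'): stack = [6, 17], depth = 2
Step 3 ('rot'): needs 3 value(s) but depth is 2 — STACK UNDERFLOW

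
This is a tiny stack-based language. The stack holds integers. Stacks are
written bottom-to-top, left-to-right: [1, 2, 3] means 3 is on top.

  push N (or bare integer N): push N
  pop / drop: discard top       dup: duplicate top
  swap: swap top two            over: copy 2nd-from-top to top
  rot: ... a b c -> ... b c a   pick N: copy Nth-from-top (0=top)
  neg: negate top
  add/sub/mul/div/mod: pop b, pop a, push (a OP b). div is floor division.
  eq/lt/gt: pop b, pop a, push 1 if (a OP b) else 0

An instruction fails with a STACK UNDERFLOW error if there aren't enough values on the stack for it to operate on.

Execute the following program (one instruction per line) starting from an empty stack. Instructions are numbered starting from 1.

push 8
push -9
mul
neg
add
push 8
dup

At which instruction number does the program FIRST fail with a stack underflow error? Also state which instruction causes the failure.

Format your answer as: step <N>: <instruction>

Step 1 ('push 8'): stack = [8], depth = 1
Step 2 ('push -9'): stack = [8, -9], depth = 2
Step 3 ('mul'): stack = [-72], depth = 1
Step 4 ('neg'): stack = [72], depth = 1
Step 5 ('add'): needs 2 value(s) but depth is 1 — STACK UNDERFLOW

Answer: step 5: add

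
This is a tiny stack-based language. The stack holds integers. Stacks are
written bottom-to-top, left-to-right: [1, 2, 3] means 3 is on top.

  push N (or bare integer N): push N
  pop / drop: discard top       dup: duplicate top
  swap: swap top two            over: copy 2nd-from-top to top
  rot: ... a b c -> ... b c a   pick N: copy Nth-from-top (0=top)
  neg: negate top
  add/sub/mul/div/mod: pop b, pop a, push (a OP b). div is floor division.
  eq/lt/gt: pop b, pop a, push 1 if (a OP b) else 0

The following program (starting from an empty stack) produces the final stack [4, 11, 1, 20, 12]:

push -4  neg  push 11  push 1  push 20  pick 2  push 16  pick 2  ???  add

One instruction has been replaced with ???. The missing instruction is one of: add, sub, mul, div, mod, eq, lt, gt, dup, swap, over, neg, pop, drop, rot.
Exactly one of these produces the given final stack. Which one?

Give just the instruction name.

Answer: lt

Derivation:
Stack before ???: [4, 11, 1, 20, 11, 16, 20]
Stack after ???:  [4, 11, 1, 20, 11, 1]
The instruction that transforms [4, 11, 1, 20, 11, 16, 20] -> [4, 11, 1, 20, 11, 1] is: lt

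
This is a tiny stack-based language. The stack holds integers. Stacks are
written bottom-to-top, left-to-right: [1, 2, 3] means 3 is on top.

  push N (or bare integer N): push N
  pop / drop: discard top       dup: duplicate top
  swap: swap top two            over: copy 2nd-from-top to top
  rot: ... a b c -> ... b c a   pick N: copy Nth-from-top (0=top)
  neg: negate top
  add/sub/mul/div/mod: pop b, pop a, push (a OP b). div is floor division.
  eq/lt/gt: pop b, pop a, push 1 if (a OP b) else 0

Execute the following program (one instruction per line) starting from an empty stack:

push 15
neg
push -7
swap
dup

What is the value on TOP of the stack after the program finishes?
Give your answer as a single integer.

After 'push 15': [15]
After 'neg': [-15]
After 'push -7': [-15, -7]
After 'swap': [-7, -15]
After 'dup': [-7, -15, -15]

Answer: -15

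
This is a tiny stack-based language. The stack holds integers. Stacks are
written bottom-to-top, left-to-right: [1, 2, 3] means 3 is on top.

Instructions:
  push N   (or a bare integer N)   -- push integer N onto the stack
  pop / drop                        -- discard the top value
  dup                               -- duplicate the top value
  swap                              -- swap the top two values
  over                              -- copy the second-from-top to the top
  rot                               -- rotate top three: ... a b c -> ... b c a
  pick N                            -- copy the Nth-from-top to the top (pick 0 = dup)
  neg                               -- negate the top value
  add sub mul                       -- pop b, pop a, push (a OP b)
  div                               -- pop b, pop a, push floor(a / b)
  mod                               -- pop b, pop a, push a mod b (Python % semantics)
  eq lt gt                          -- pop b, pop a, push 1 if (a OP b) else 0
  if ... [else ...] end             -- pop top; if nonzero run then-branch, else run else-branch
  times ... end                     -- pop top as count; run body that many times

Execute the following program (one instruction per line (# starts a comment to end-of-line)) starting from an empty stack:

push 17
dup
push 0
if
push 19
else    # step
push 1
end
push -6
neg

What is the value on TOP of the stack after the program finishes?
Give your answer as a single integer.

After 'push 17': [17]
After 'dup': [17, 17]
After 'push 0': [17, 17, 0]
After 'if': [17, 17]
After 'push 1': [17, 17, 1]
After 'push -6': [17, 17, 1, -6]
After 'neg': [17, 17, 1, 6]

Answer: 6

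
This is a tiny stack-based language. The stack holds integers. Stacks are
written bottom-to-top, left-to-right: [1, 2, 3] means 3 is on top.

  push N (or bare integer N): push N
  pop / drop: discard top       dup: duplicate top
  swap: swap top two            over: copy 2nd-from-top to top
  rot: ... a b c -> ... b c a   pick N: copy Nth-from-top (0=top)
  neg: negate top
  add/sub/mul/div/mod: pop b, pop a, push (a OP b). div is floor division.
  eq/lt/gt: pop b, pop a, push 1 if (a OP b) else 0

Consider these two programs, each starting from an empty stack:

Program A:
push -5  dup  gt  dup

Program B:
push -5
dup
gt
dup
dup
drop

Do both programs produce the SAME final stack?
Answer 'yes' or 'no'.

Answer: yes

Derivation:
Program A trace:
  After 'push -5': [-5]
  After 'dup': [-5, -5]
  After 'gt': [0]
  After 'dup': [0, 0]
Program A final stack: [0, 0]

Program B trace:
  After 'push -5': [-5]
  After 'dup': [-5, -5]
  After 'gt': [0]
  After 'dup': [0, 0]
  After 'dup': [0, 0, 0]
  After 'drop': [0, 0]
Program B final stack: [0, 0]
Same: yes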